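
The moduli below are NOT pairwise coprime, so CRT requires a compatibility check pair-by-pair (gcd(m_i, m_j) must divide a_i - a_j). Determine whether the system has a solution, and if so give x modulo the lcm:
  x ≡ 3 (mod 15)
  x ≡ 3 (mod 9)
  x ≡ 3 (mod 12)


Moduli 15, 9, 12 are not pairwise coprime, so CRT works modulo lcm(m_i) when all pairwise compatibility conditions hold.
Pairwise compatibility: gcd(m_i, m_j) must divide a_i - a_j for every pair.
Merge one congruence at a time:
  Start: x ≡ 3 (mod 15).
  Combine with x ≡ 3 (mod 9): gcd(15, 9) = 3; 3 - 3 = 0, which IS divisible by 3, so compatible.
    Write x = 3 + 15·t and substitute into x ≡ 3 (mod 9): 15·t ≡ 3 − 3 = 0 (mod 9).
    Divide the congruence (and modulus) by g = 3: 5·t ≡ 0 (mod 3).
    Reduce coefficients mod 3: 2·t ≡ 0 (mod 3).
    The inverse of 2 mod 3 is 2 (since 2·2 = 4 = 1·3 + 1), so t ≡ 2·0 = 0 ≡ 0 (mod 3).
    Then x = 3 + 15·0 = 3, valid modulo lcm(15, 9) = 45: x ≡ 3 (mod 45).
  Combine with x ≡ 3 (mod 12): gcd(45, 12) = 3; 3 - 3 = 0, which IS divisible by 3, so compatible.
    Write x = 3 + 45·t and substitute into x ≡ 3 (mod 12): 45·t ≡ 3 − 3 = 0 (mod 12).
    Divide the congruence (and modulus) by g = 3: 15·t ≡ 0 (mod 4).
    Reduce coefficients mod 4: 3·t ≡ 0 (mod 4).
    The inverse of 3 mod 4 is 3 (since 3·3 = 9 = 2·4 + 1), so t ≡ 3·0 = 0 ≡ 0 (mod 4).
    Then x = 3 + 45·0 = 3, valid modulo lcm(45, 12) = 180: x ≡ 3 (mod 180).
Verify: 3 mod 15 = 3, 3 mod 9 = 3, 3 mod 12 = 3.

x ≡ 3 (mod 180).


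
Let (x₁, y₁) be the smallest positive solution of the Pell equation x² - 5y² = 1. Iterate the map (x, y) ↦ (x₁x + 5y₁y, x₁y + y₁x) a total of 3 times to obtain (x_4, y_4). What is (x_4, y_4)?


Step 1: Find the fundamental solution (x₁, y₁) of x² - 5y² = 1.
  Expand √5 as a continued fraction. a₀ = ⌊√5⌋ = 2; iterate m_{k+1} = d_k·a_k − m_k, d_{k+1} = (5 − m_{k+1}²)/d_k, a_{k+1} = ⌊(a₀ + m_{k+1})/d_{k+1}⌋ (starting m₀ = 0, d₀ = 1), with convergents p_k = a_k·p_{k-1} + p_{k-2}, q_k = a_k·q_{k-1} + q_{k-2} (p₋₁ = 1, q₋₁ = 0):
  k = 0: a₀ = 2; p₀/q₀ = 2/1; p₀² − 5·q₀² = 4 − 5 = -1.
  k = 1: m = 2, d = 1, a = ⌊(2 + 2)/1⌋ = 4; p/q = (4·2 + 1)/(4·1 + 0) = 9/4; p² − 5·q² = 81 − 80 = 1.
  The first convergent with p² − 5·q² = 1 gives the fundamental solution (x₁, y₁) = (9, 4).
Step 2: Apply the recurrence (x_{n+1}, y_{n+1}) = (x₁x_n + 5y₁y_n, x₁y_n + y₁x_n) repeatedly.
  From (x_1, y_1) = (9, 4): x_2 = 9·9 + 5·4·4 = 161; y_2 = 9·4 + 4·9 = 72.
  From (x_2, y_2) = (161, 72): x_3 = 9·161 + 5·4·72 = 2889; y_3 = 9·72 + 4·161 = 1292.
  From (x_3, y_3) = (2889, 1292): x_4 = 9·2889 + 5·4·1292 = 51841; y_4 = 9·1292 + 4·2889 = 23184.
Step 3: Verify x_4² - 5·y_4² = 2687489281 - 2687489280 = 1 (should be 1). ✓

(x_1, y_1) = (9, 4); (x_4, y_4) = (51841, 23184).


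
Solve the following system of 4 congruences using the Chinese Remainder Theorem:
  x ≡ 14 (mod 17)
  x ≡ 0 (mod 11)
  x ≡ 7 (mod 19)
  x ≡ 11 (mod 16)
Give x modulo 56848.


Product of moduli M = 17 · 11 · 19 · 16 = 56848.
Merge one congruence at a time:
  Start: x ≡ 14 (mod 17).
  Combine with x ≡ 0 (mod 11); new modulus lcm = 187.
    Write x = 14 + 17·t and substitute into x ≡ 0 (mod 11): 17·t ≡ 0 − 14 = -14 (mod 11).
    Reduce coefficients mod 11: 6·t ≡ 8 (mod 11).
    The inverse of 6 mod 11 is 2 (since 6·2 = 12 = 1·11 + 1), so t ≡ 2·8 = 16 ≡ 5 (mod 11).
    Then x = 14 + 17·5 = 99, valid modulo lcm(17, 11) = 187: x ≡ 99 (mod 187).
  Combine with x ≡ 7 (mod 19); new modulus lcm = 3553.
    Write x = 99 + 187·t and substitute into x ≡ 7 (mod 19): 187·t ≡ 7 − 99 = -92 (mod 19).
    Reduce coefficients mod 19: 16·t ≡ 3 (mod 19).
    The inverse of 16 mod 19 is 6 (since 16·6 = 96 = 5·19 + 1), so t ≡ 6·3 = 18 ≡ 18 (mod 19).
    Then x = 99 + 187·18 = 3465, valid modulo lcm(187, 19) = 3553: x ≡ 3465 (mod 3553).
  Combine with x ≡ 11 (mod 16); new modulus lcm = 56848.
    Write x = 3465 + 3553·t and substitute into x ≡ 11 (mod 16): 3553·t ≡ 11 − 3465 = -3454 (mod 16).
    Reduce coefficients mod 16: 1·t ≡ 2 (mod 16).
    So t ≡ 2 (mod 16).
    Then x = 3465 + 3553·2 = 10571, valid modulo lcm(3553, 16) = 56848: x ≡ 10571 (mod 56848).
Verify against each original: 10571 mod 17 = 14, 10571 mod 11 = 0, 10571 mod 19 = 7, 10571 mod 16 = 11.

x ≡ 10571 (mod 56848).


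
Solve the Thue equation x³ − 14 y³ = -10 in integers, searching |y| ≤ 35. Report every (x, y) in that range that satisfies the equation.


The equation is x³ - 14y³ = -10. For fixed y, x³ = 14·y³ − 10, so a solution requires the RHS to be a perfect cube.
Strategy: iterate y from -35 to 35, compute RHS = 14·y³ − 10, and check whether it is a (positive or negative) perfect cube.
Check small values of y:
  y = 0: RHS = -10 is not a perfect cube.
  y = 1: RHS = 4 is not a perfect cube.
  y = -1: RHS = -24 is not a perfect cube.
  y = 2: RHS = 102 is not a perfect cube.
  y = -2: RHS = -122 is not a perfect cube.
  y = 3: RHS = 368 is not a perfect cube.
  y = -3: RHS = -388 is not a perfect cube.
Continuing the search up to |y| = 35 finds no solutions either.
No (x, y) in the scanned range satisfies the equation.

No integer solutions with |y| ≤ 35.


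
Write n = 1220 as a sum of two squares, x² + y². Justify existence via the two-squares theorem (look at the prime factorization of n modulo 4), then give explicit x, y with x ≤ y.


Step 1: Factor n = 1220 = 2^2 · 5 · 61.
Step 2: Check the mod-4 condition on each prime factor: 2 = 2 (special); 5 ≡ 1 (mod 4), exponent 1; 61 ≡ 1 (mod 4), exponent 1.
All primes ≡ 3 (mod 4) appear to even exponent (or don't appear), so by the two-squares theorem n IS expressible as a sum of two squares.
Step 3: Build a representation. Group n = k² · m with k = 2 and m = 5 · 61 = 305 (a product of primes ≡ 1 (mod 4)); a representation of m scales to one of n via (k·x)² + (k·y)² = k²(x² + y²). Each prime p ≡ 1 (mod 4) is itself a sum of two squares; find a² by testing p − a² for a perfect square:
  5: 5 − 1² = 4 = 2² ⇒ 5 = 1² + 2².
  61: 61 − 1² = 60, 61 − 2² = 57, 61 − 3² = 52, 61 − 4² = 45, 61 − 5² = 36 = 6² ⇒ 61 = 5² + 6².
  Combine using the Brahmagupta–Fibonacci identity (a² + b²)(c² + d²) = (ac − bd)² + (ad + bc)² = (ac + bd)² + (ad − bc)²:
  5 · 61 = 305: from (1² + 2²)(5² + 6²), take (1·5 − 2·6, 1·6 + 2·5) = (5 − 12, 6 + 10) = (-7, 16); dropping signs (only squares matter) gives (7, 16); check 7² + 16² = 49 + 256 = 305 ✓.
  Scale by k = 2: (2·7, 2·16) = (14, 32).
Step 4: Order so x ≤ y and verify: 14² + 32² = 196 + 1024 = 1220 = n. ✓

n = 1220 = 14² + 32² (one valid representation with x ≤ y).


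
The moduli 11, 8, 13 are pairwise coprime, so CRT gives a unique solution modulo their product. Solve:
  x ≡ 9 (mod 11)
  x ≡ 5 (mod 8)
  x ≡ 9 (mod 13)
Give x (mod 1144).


Moduli 11, 8, 13 are pairwise coprime; by CRT there is a unique solution modulo M = 11 · 8 · 13 = 1144.
Solve pairwise, accumulating the modulus:
  Start with x ≡ 9 (mod 11).
  Combine with x ≡ 5 (mod 8): since gcd(11, 8) = 1, we get a unique residue mod 88.
    Write x = 9 + 11·t and substitute into x ≡ 5 (mod 8): 11·t ≡ 5 − 9 = -4 (mod 8).
    Reduce coefficients mod 8: 3·t ≡ 4 (mod 8).
    The inverse of 3 mod 8 is 3 (since 3·3 = 9 = 1·8 + 1), so t ≡ 3·4 = 12 ≡ 4 (mod 8).
    Then x = 9 + 11·4 = 53, valid modulo lcm(11, 8) = 88: x ≡ 53 (mod 88).
  Combine with x ≡ 9 (mod 13): since gcd(88, 13) = 1, we get a unique residue mod 1144.
    Write x = 53 + 88·t and substitute into x ≡ 9 (mod 13): 88·t ≡ 9 − 53 = -44 (mod 13).
    Reduce coefficients mod 13: 10·t ≡ 8 (mod 13).
    The inverse of 10 mod 13 is 4 (since 10·4 = 40 = 3·13 + 1), so t ≡ 4·8 = 32 ≡ 6 (mod 13).
    Then x = 53 + 88·6 = 581, valid modulo lcm(88, 13) = 1144: x ≡ 581 (mod 1144).
Verify: 581 mod 11 = 9 ✓, 581 mod 8 = 5 ✓, 581 mod 13 = 9 ✓.

x ≡ 581 (mod 1144).


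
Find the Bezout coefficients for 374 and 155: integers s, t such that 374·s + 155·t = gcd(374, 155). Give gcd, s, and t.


Euclidean algorithm on (374, 155) — divide until remainder is 0:
  374 = 2 · 155 + 64
  155 = 2 · 64 + 27
  64 = 2 · 27 + 10
  27 = 2 · 10 + 7
  10 = 1 · 7 + 3
  7 = 2 · 3 + 1
  3 = 3 · 1 + 0
gcd(374, 155) = 1.
Track Bezout coefficients alongside the remainders: start with r₀ = 374 = a·1 + b·0 (s = 1, t = 0) and r₁ = 155 = a·0 + b·1 (s = 0, t = 1); each new remainder r_{k+1} = r_{k-1} − q_k·r_k inherits s_{k+1} = s_{k-1} − q_k·s_k, t_{k+1} = t_{k-1} − q_k·t_k, so r_k = a·s_k + b·t_k at every step:
  q = 2: r = 64, s = 1 − 2·0 = 1, t = 0 − 2·1 = -2  (check: 374·1 + 155·(-2) = 64)
  q = 2: r = 27, s = 0 − 2·1 = -2, t = 1 − 2·(-2) = 5  (check: 374·(-2) + 155·5 = 27)
  q = 2: r = 10, s = 1 − 2·(-2) = 5, t = -2 − 2·5 = -12  (check: 374·5 + 155·(-12) = 10)
  q = 2: r = 7, s = -2 − 2·5 = -12, t = 5 − 2·(-12) = 29  (check: 374·(-12) + 155·29 = 7)
  q = 1: r = 3, s = 5 − 1·(-12) = 17, t = -12 − 1·29 = -41  (check: 374·17 + 155·(-41) = 3)
  q = 2: r = 1, s = -12 − 2·17 = -46, t = 29 − 2·(-41) = 111  (check: 374·(-46) + 155·111 = 1)
The row with r = 1 (the gcd) gives the Bezout coefficients s = -46, t = 111.
Result: 374 · (-46) + 155 · (111) = 1.

gcd(374, 155) = 1; s = -46, t = 111 (check: 374·(-46) + 155·111 = 1).


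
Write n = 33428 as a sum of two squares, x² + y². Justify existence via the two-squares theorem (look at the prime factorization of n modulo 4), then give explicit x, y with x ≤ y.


Step 1: Factor n = 33428 = 2^2 · 61 · 137.
Step 2: Check the mod-4 condition on each prime factor: 2 = 2 (special); 61 ≡ 1 (mod 4), exponent 1; 137 ≡ 1 (mod 4), exponent 1.
All primes ≡ 3 (mod 4) appear to even exponent (or don't appear), so by the two-squares theorem n IS expressible as a sum of two squares.
Step 3: Build a representation. Group n = k² · m with k = 2 and m = 61 · 137 = 8357 (a product of primes ≡ 1 (mod 4)); a representation of m scales to one of n via (k·x)² + (k·y)² = k²(x² + y²). Each prime p ≡ 1 (mod 4) is itself a sum of two squares; find a² by testing p − a² for a perfect square:
  61: 61 − 1² = 60, 61 − 2² = 57, 61 − 3² = 52, 61 − 4² = 45, 61 − 5² = 36 = 6² ⇒ 61 = 5² + 6².
  137: 137 − 1² = 136, 137 − 2² = 133, 137 − 3² = 128, 137 − 4² = 121 = 11² ⇒ 137 = 4² + 11².
  Combine using the Brahmagupta–Fibonacci identity (a² + b²)(c² + d²) = (ac − bd)² + (ad + bc)² = (ac + bd)² + (ad − bc)²:
  61 · 137 = 8357: from (5² + 6²)(4² + 11²), take (5·4 − 6·11, 5·11 + 6·4) = (20 − 66, 55 + 24) = (-46, 79); dropping signs (only squares matter) gives (46, 79); check 46² + 79² = 2116 + 6241 = 8357 ✓.
  Scale by k = 2: (2·46, 2·79) = (92, 158).
Step 4: Order so x ≤ y and verify: 92² + 158² = 8464 + 24964 = 33428 = n. ✓

n = 33428 = 92² + 158² (one valid representation with x ≤ y).


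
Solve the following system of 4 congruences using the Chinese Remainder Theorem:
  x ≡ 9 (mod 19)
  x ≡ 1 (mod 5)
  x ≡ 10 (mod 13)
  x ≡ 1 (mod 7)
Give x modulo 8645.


Product of moduli M = 19 · 5 · 13 · 7 = 8645.
Merge one congruence at a time:
  Start: x ≡ 9 (mod 19).
  Combine with x ≡ 1 (mod 5); new modulus lcm = 95.
    Write x = 9 + 19·t and substitute into x ≡ 1 (mod 5): 19·t ≡ 1 − 9 = -8 (mod 5).
    Reduce coefficients mod 5: 4·t ≡ 2 (mod 5).
    The inverse of 4 mod 5 is 4 (since 4·4 = 16 = 3·5 + 1), so t ≡ 4·2 = 8 ≡ 3 (mod 5).
    Then x = 9 + 19·3 = 66, valid modulo lcm(19, 5) = 95: x ≡ 66 (mod 95).
  Combine with x ≡ 10 (mod 13); new modulus lcm = 1235.
    Write x = 66 + 95·t and substitute into x ≡ 10 (mod 13): 95·t ≡ 10 − 66 = -56 (mod 13).
    Reduce coefficients mod 13: 4·t ≡ 9 (mod 13).
    The inverse of 4 mod 13 is 10 (since 4·10 = 40 = 3·13 + 1), so t ≡ 10·9 = 90 ≡ 12 (mod 13).
    Then x = 66 + 95·12 = 1206, valid modulo lcm(95, 13) = 1235: x ≡ 1206 (mod 1235).
  Combine with x ≡ 1 (mod 7); new modulus lcm = 8645.
    Write x = 1206 + 1235·t and substitute into x ≡ 1 (mod 7): 1235·t ≡ 1 − 1206 = -1205 (mod 7).
    Reduce coefficients mod 7: 3·t ≡ 6 (mod 7).
    The inverse of 3 mod 7 is 5 (since 3·5 = 15 = 2·7 + 1), so t ≡ 5·6 = 30 ≡ 2 (mod 7).
    Then x = 1206 + 1235·2 = 3676, valid modulo lcm(1235, 7) = 8645: x ≡ 3676 (mod 8645).
Verify against each original: 3676 mod 19 = 9, 3676 mod 5 = 1, 3676 mod 13 = 10, 3676 mod 7 = 1.

x ≡ 3676 (mod 8645).


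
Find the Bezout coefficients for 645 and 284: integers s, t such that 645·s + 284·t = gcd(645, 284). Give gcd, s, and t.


Euclidean algorithm on (645, 284) — divide until remainder is 0:
  645 = 2 · 284 + 77
  284 = 3 · 77 + 53
  77 = 1 · 53 + 24
  53 = 2 · 24 + 5
  24 = 4 · 5 + 4
  5 = 1 · 4 + 1
  4 = 4 · 1 + 0
gcd(645, 284) = 1.
Track Bezout coefficients alongside the remainders: start with r₀ = 645 = a·1 + b·0 (s = 1, t = 0) and r₁ = 284 = a·0 + b·1 (s = 0, t = 1); each new remainder r_{k+1} = r_{k-1} − q_k·r_k inherits s_{k+1} = s_{k-1} − q_k·s_k, t_{k+1} = t_{k-1} − q_k·t_k, so r_k = a·s_k + b·t_k at every step:
  q = 2: r = 77, s = 1 − 2·0 = 1, t = 0 − 2·1 = -2  (check: 645·1 + 284·(-2) = 77)
  q = 3: r = 53, s = 0 − 3·1 = -3, t = 1 − 3·(-2) = 7  (check: 645·(-3) + 284·7 = 53)
  q = 1: r = 24, s = 1 − 1·(-3) = 4, t = -2 − 1·7 = -9  (check: 645·4 + 284·(-9) = 24)
  q = 2: r = 5, s = -3 − 2·4 = -11, t = 7 − 2·(-9) = 25  (check: 645·(-11) + 284·25 = 5)
  q = 4: r = 4, s = 4 − 4·(-11) = 48, t = -9 − 4·25 = -109  (check: 645·48 + 284·(-109) = 4)
  q = 1: r = 1, s = -11 − 1·48 = -59, t = 25 − 1·(-109) = 134  (check: 645·(-59) + 284·134 = 1)
The row with r = 1 (the gcd) gives the Bezout coefficients s = -59, t = 134.
Result: 645 · (-59) + 284 · (134) = 1.

gcd(645, 284) = 1; s = -59, t = 134 (check: 645·(-59) + 284·134 = 1).


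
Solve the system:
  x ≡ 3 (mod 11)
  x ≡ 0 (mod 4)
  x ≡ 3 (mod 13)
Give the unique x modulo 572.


Moduli 11, 4, 13 are pairwise coprime; by CRT there is a unique solution modulo M = 11 · 4 · 13 = 572.
Solve pairwise, accumulating the modulus:
  Start with x ≡ 3 (mod 11).
  Combine with x ≡ 0 (mod 4): since gcd(11, 4) = 1, we get a unique residue mod 44.
    Write x = 3 + 11·t and substitute into x ≡ 0 (mod 4): 11·t ≡ 0 − 3 = -3 (mod 4).
    Reduce coefficients mod 4: 3·t ≡ 1 (mod 4).
    The inverse of 3 mod 4 is 3 (since 3·3 = 9 = 2·4 + 1), so t ≡ 3·1 = 3 ≡ 3 (mod 4).
    Then x = 3 + 11·3 = 36, valid modulo lcm(11, 4) = 44: x ≡ 36 (mod 44).
  Combine with x ≡ 3 (mod 13): since gcd(44, 13) = 1, we get a unique residue mod 572.
    Write x = 36 + 44·t and substitute into x ≡ 3 (mod 13): 44·t ≡ 3 − 36 = -33 (mod 13).
    Reduce coefficients mod 13: 5·t ≡ 6 (mod 13).
    The inverse of 5 mod 13 is 8 (since 5·8 = 40 = 3·13 + 1), so t ≡ 8·6 = 48 ≡ 9 (mod 13).
    Then x = 36 + 44·9 = 432, valid modulo lcm(44, 13) = 572: x ≡ 432 (mod 572).
Verify: 432 mod 11 = 3 ✓, 432 mod 4 = 0 ✓, 432 mod 13 = 3 ✓.

x ≡ 432 (mod 572).


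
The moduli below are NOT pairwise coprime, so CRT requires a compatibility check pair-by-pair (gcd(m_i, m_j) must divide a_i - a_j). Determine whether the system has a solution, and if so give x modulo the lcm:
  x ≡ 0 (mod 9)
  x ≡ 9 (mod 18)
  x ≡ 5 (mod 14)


Moduli 9, 18, 14 are not pairwise coprime, so CRT works modulo lcm(m_i) when all pairwise compatibility conditions hold.
Pairwise compatibility: gcd(m_i, m_j) must divide a_i - a_j for every pair.
Merge one congruence at a time:
  Start: x ≡ 0 (mod 9).
  Combine with x ≡ 9 (mod 18): gcd(9, 18) = 9; 9 - 0 = 9, which IS divisible by 9, so compatible.
    Write x = 0 + 9·t and substitute into x ≡ 9 (mod 18): 9·t ≡ 9 − 0 = 9 (mod 18).
    Divide the congruence (and modulus) by g = 9: 1·t ≡ 1 (mod 2).
    So t ≡ 1 (mod 2).
    Then x = 0 + 9·1 = 9, valid modulo lcm(9, 18) = 18: x ≡ 9 (mod 18).
  Combine with x ≡ 5 (mod 14): gcd(18, 14) = 2; 5 - 9 = -4, which IS divisible by 2, so compatible.
    Write x = 9 + 18·t and substitute into x ≡ 5 (mod 14): 18·t ≡ 5 − 9 = -4 (mod 14).
    Divide the congruence (and modulus) by g = 2: 9·t ≡ -2 (mod 7).
    Reduce coefficients mod 7: 2·t ≡ 5 (mod 7).
    The inverse of 2 mod 7 is 4 (since 2·4 = 8 = 1·7 + 1), so t ≡ 4·5 = 20 ≡ 6 (mod 7).
    Then x = 9 + 18·6 = 117, valid modulo lcm(18, 14) = 126: x ≡ 117 (mod 126).
Verify: 117 mod 9 = 0, 117 mod 18 = 9, 117 mod 14 = 5.

x ≡ 117 (mod 126).


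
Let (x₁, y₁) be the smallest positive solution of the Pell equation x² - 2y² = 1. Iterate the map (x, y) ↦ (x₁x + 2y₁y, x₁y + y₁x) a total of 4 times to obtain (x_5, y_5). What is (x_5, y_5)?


Step 1: Find the fundamental solution (x₁, y₁) of x² - 2y² = 1.
  Expand √2 as a continued fraction. a₀ = ⌊√2⌋ = 1; iterate m_{k+1} = d_k·a_k − m_k, d_{k+1} = (2 − m_{k+1}²)/d_k, a_{k+1} = ⌊(a₀ + m_{k+1})/d_{k+1}⌋ (starting m₀ = 0, d₀ = 1), with convergents p_k = a_k·p_{k-1} + p_{k-2}, q_k = a_k·q_{k-1} + q_{k-2} (p₋₁ = 1, q₋₁ = 0):
  k = 0: a₀ = 1; p₀/q₀ = 1/1; p₀² − 2·q₀² = 1 − 2 = -1.
  k = 1: m = 1, d = 1, a = ⌊(1 + 1)/1⌋ = 2; p/q = (2·1 + 1)/(2·1 + 0) = 3/2; p² − 2·q² = 9 − 8 = 1.
  The first convergent with p² − 2·q² = 1 gives the fundamental solution (x₁, y₁) = (3, 2).
Step 2: Apply the recurrence (x_{n+1}, y_{n+1}) = (x₁x_n + 2y₁y_n, x₁y_n + y₁x_n) repeatedly.
  From (x_1, y_1) = (3, 2): x_2 = 3·3 + 2·2·2 = 17; y_2 = 3·2 + 2·3 = 12.
  From (x_2, y_2) = (17, 12): x_3 = 3·17 + 2·2·12 = 99; y_3 = 3·12 + 2·17 = 70.
  From (x_3, y_3) = (99, 70): x_4 = 3·99 + 2·2·70 = 577; y_4 = 3·70 + 2·99 = 408.
  From (x_4, y_4) = (577, 408): x_5 = 3·577 + 2·2·408 = 3363; y_5 = 3·408 + 2·577 = 2378.
Step 3: Verify x_5² - 2·y_5² = 11309769 - 11309768 = 1 (should be 1). ✓

(x_1, y_1) = (3, 2); (x_5, y_5) = (3363, 2378).


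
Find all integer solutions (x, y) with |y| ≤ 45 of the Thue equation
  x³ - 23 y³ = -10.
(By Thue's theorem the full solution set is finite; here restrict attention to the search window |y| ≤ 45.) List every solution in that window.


The equation is x³ - 23y³ = -10. For fixed y, x³ = 23·y³ − 10, so a solution requires the RHS to be a perfect cube.
Strategy: iterate y from -45 to 45, compute RHS = 23·y³ − 10, and check whether it is a (positive or negative) perfect cube.
Check small values of y:
  y = 0: RHS = -10 is not a perfect cube.
  y = 1: RHS = 13 is not a perfect cube.
  y = -1: RHS = -33 is not a perfect cube.
  y = 2: RHS = 174 is not a perfect cube.
  y = -2: RHS = -194 is not a perfect cube.
  y = 3: RHS = 611 is not a perfect cube.
  y = -3: RHS = -631 is not a perfect cube.
Continuing the search up to |y| = 45 finds no solutions either.
No (x, y) in the scanned range satisfies the equation.

No integer solutions with |y| ≤ 45.


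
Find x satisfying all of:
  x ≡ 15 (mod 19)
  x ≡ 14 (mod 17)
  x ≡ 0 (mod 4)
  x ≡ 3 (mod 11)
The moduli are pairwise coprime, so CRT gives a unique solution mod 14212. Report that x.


Product of moduli M = 19 · 17 · 4 · 11 = 14212.
Merge one congruence at a time:
  Start: x ≡ 15 (mod 19).
  Combine with x ≡ 14 (mod 17); new modulus lcm = 323.
    Write x = 15 + 19·t and substitute into x ≡ 14 (mod 17): 19·t ≡ 14 − 15 = -1 (mod 17).
    Reduce coefficients mod 17: 2·t ≡ 16 (mod 17).
    The inverse of 2 mod 17 is 9 (since 2·9 = 18 = 1·17 + 1), so t ≡ 9·16 = 144 ≡ 8 (mod 17).
    Then x = 15 + 19·8 = 167, valid modulo lcm(19, 17) = 323: x ≡ 167 (mod 323).
  Combine with x ≡ 0 (mod 4); new modulus lcm = 1292.
    Write x = 167 + 323·t and substitute into x ≡ 0 (mod 4): 323·t ≡ 0 − 167 = -167 (mod 4).
    Reduce coefficients mod 4: 3·t ≡ 1 (mod 4).
    The inverse of 3 mod 4 is 3 (since 3·3 = 9 = 2·4 + 1), so t ≡ 3·1 = 3 ≡ 3 (mod 4).
    Then x = 167 + 323·3 = 1136, valid modulo lcm(323, 4) = 1292: x ≡ 1136 (mod 1292).
  Combine with x ≡ 3 (mod 11); new modulus lcm = 14212.
    Write x = 1136 + 1292·t and substitute into x ≡ 3 (mod 11): 1292·t ≡ 3 − 1136 = -1133 (mod 11).
    Reduce coefficients mod 11: 5·t ≡ 0 (mod 11).
    The inverse of 5 mod 11 is 9 (since 5·9 = 45 = 4·11 + 1), so t ≡ 9·0 = 0 ≡ 0 (mod 11).
    Then x = 1136 + 1292·0 = 1136, valid modulo lcm(1292, 11) = 14212: x ≡ 1136 (mod 14212).
Verify against each original: 1136 mod 19 = 15, 1136 mod 17 = 14, 1136 mod 4 = 0, 1136 mod 11 = 3.

x ≡ 1136 (mod 14212).


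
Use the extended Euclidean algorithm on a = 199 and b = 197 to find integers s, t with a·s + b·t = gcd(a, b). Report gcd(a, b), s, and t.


Euclidean algorithm on (199, 197) — divide until remainder is 0:
  199 = 1 · 197 + 2
  197 = 98 · 2 + 1
  2 = 2 · 1 + 0
gcd(199, 197) = 1.
Track Bezout coefficients alongside the remainders: start with r₀ = 199 = a·1 + b·0 (s = 1, t = 0) and r₁ = 197 = a·0 + b·1 (s = 0, t = 1); each new remainder r_{k+1} = r_{k-1} − q_k·r_k inherits s_{k+1} = s_{k-1} − q_k·s_k, t_{k+1} = t_{k-1} − q_k·t_k, so r_k = a·s_k + b·t_k at every step:
  q = 1: r = 2, s = 1 − 1·0 = 1, t = 0 − 1·1 = -1  (check: 199·1 + 197·(-1) = 2)
  q = 98: r = 1, s = 0 − 98·1 = -98, t = 1 − 98·(-1) = 99  (check: 199·(-98) + 197·99 = 1)
The row with r = 1 (the gcd) gives the Bezout coefficients s = -98, t = 99.
Result: 199 · (-98) + 197 · (99) = 1.

gcd(199, 197) = 1; s = -98, t = 99 (check: 199·(-98) + 197·99 = 1).


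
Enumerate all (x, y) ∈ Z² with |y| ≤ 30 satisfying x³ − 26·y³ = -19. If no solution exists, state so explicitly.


The equation is x³ - 26y³ = -19. For fixed y, x³ = 26·y³ − 19, so a solution requires the RHS to be a perfect cube.
Strategy: iterate y from -30 to 30, compute RHS = 26·y³ − 19, and check whether it is a (positive or negative) perfect cube.
Check small values of y:
  y = 0: RHS = -19 is not a perfect cube.
  y = 1: RHS = 7 is not a perfect cube.
  y = -1: RHS = -45 is not a perfect cube.
  y = 2: RHS = 189 is not a perfect cube.
  y = -2: RHS = -227 is not a perfect cube.
  y = 3: RHS = 683 is not a perfect cube.
  y = -3: RHS = -721 is not a perfect cube.
Continuing the search up to |y| = 30 finds no solutions either.
No (x, y) in the scanned range satisfies the equation.

No integer solutions with |y| ≤ 30.


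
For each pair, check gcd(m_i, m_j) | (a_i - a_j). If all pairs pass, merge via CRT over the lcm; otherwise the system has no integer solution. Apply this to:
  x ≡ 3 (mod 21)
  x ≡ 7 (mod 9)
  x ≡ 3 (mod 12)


Moduli 21, 9, 12 are not pairwise coprime, so CRT works modulo lcm(m_i) when all pairwise compatibility conditions hold.
Pairwise compatibility: gcd(m_i, m_j) must divide a_i - a_j for every pair.
Merge one congruence at a time:
  Start: x ≡ 3 (mod 21).
  Combine with x ≡ 7 (mod 9): gcd(21, 9) = 3, and 7 - 3 = 4 is NOT divisible by 3.
    ⇒ system is inconsistent (no integer solution).

No solution (the system is inconsistent).


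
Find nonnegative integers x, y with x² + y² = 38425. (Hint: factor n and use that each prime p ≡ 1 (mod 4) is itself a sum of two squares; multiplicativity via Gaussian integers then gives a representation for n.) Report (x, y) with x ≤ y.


Step 1: Factor n = 38425 = 5^2 · 29 · 53.
Step 2: Check the mod-4 condition on each prime factor: 5 ≡ 1 (mod 4), exponent 2; 29 ≡ 1 (mod 4), exponent 1; 53 ≡ 1 (mod 4), exponent 1.
All primes ≡ 3 (mod 4) appear to even exponent (or don't appear), so by the two-squares theorem n IS expressible as a sum of two squares.
Step 3: Build a representation. Group n = k² · m with k = 5 and m = 29 · 53 = 1537 (a product of primes ≡ 1 (mod 4)); a representation of m scales to one of n via (k·x)² + (k·y)² = k²(x² + y²). Each prime p ≡ 1 (mod 4) is itself a sum of two squares; find a² by testing p − a² for a perfect square:
  29: 29 − 1² = 28, 29 − 2² = 25 = 5² ⇒ 29 = 2² + 5².
  53: 53 − 1² = 52, 53 − 2² = 49 = 7² ⇒ 53 = 2² + 7².
  Combine using the Brahmagupta–Fibonacci identity (a² + b²)(c² + d²) = (ac − bd)² + (ad + bc)² = (ac + bd)² + (ad − bc)²:
  29 · 53 = 1537: from (2² + 5²)(2² + 7²), take (2·2 − 5·7, 2·7 + 5·2) = (4 − 35, 14 + 10) = (-31, 24); dropping signs (only squares matter) gives (31, 24); check 31² + 24² = 961 + 576 = 1537 ✓.
  Scale by k = 5: (5·31, 5·24) = (155, 120).
Step 4: Order so x ≤ y and verify: 120² + 155² = 14400 + 24025 = 38425 = n. ✓

n = 38425 = 120² + 155² (one valid representation with x ≤ y).


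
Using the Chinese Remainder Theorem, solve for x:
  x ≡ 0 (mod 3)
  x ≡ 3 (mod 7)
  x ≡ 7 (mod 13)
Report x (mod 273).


Moduli 3, 7, 13 are pairwise coprime; by CRT there is a unique solution modulo M = 3 · 7 · 13 = 273.
Solve pairwise, accumulating the modulus:
  Start with x ≡ 0 (mod 3).
  Combine with x ≡ 3 (mod 7): since gcd(3, 7) = 1, we get a unique residue mod 21.
    Write x = 0 + 3·t and substitute into x ≡ 3 (mod 7): 3·t ≡ 3 − 0 = 3 (mod 7).
    The inverse of 3 mod 7 is 5 (since 3·5 = 15 = 2·7 + 1), so t ≡ 5·3 = 15 ≡ 1 (mod 7).
    Then x = 0 + 3·1 = 3, valid modulo lcm(3, 7) = 21: x ≡ 3 (mod 21).
  Combine with x ≡ 7 (mod 13): since gcd(21, 13) = 1, we get a unique residue mod 273.
    Write x = 3 + 21·t and substitute into x ≡ 7 (mod 13): 21·t ≡ 7 − 3 = 4 (mod 13).
    Reduce coefficients mod 13: 8·t ≡ 4 (mod 13).
    The inverse of 8 mod 13 is 5 (since 8·5 = 40 = 3·13 + 1), so t ≡ 5·4 = 20 ≡ 7 (mod 13).
    Then x = 3 + 21·7 = 150, valid modulo lcm(21, 13) = 273: x ≡ 150 (mod 273).
Verify: 150 mod 3 = 0 ✓, 150 mod 7 = 3 ✓, 150 mod 13 = 7 ✓.

x ≡ 150 (mod 273).


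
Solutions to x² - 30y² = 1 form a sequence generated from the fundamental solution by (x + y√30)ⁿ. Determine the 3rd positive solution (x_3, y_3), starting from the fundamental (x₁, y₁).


Step 1: Find the fundamental solution (x₁, y₁) of x² - 30y² = 1.
  Expand √30 as a continued fraction. a₀ = ⌊√30⌋ = 5; iterate m_{k+1} = d_k·a_k − m_k, d_{k+1} = (30 − m_{k+1}²)/d_k, a_{k+1} = ⌊(a₀ + m_{k+1})/d_{k+1}⌋ (starting m₀ = 0, d₀ = 1), with convergents p_k = a_k·p_{k-1} + p_{k-2}, q_k = a_k·q_{k-1} + q_{k-2} (p₋₁ = 1, q₋₁ = 0):
  k = 0: a₀ = 5; p₀/q₀ = 5/1; p₀² − 30·q₀² = 25 − 30 = -5.
  k = 1: m = 5, d = 5, a = ⌊(5 + 5)/5⌋ = 2; p/q = (2·5 + 1)/(2·1 + 0) = 11/2; p² − 30·q² = 121 − 120 = 1.
  The first convergent with p² − 30·q² = 1 gives the fundamental solution (x₁, y₁) = (11, 2).
Step 2: Apply the recurrence (x_{n+1}, y_{n+1}) = (x₁x_n + 30y₁y_n, x₁y_n + y₁x_n) repeatedly.
  From (x_1, y_1) = (11, 2): x_2 = 11·11 + 30·2·2 = 241; y_2 = 11·2 + 2·11 = 44.
  From (x_2, y_2) = (241, 44): x_3 = 11·241 + 30·2·44 = 5291; y_3 = 11·44 + 2·241 = 966.
Step 3: Verify x_3² - 30·y_3² = 27994681 - 27994680 = 1 (should be 1). ✓

(x_1, y_1) = (11, 2); (x_3, y_3) = (5291, 966).


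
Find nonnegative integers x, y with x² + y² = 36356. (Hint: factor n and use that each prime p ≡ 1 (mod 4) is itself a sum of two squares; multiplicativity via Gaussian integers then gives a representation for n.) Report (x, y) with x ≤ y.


Step 1: Factor n = 36356 = 2^2 · 61 · 149.
Step 2: Check the mod-4 condition on each prime factor: 2 = 2 (special); 61 ≡ 1 (mod 4), exponent 1; 149 ≡ 1 (mod 4), exponent 1.
All primes ≡ 3 (mod 4) appear to even exponent (or don't appear), so by the two-squares theorem n IS expressible as a sum of two squares.
Step 3: Build a representation. Group n = k² · m with k = 2 and m = 61 · 149 = 9089 (a product of primes ≡ 1 (mod 4)); a representation of m scales to one of n via (k·x)² + (k·y)² = k²(x² + y²). Each prime p ≡ 1 (mod 4) is itself a sum of two squares; find a² by testing p − a² for a perfect square:
  61: 61 − 1² = 60, 61 − 2² = 57, 61 − 3² = 52, 61 − 4² = 45, 61 − 5² = 36 = 6² ⇒ 61 = 5² + 6².
  149: 149 − 1² = 148, 149 − 2² = 145, 149 − 3² = 140, 149 − 4² = 133, 149 − 5² = 124, 149 − 6² = 113, 149 − 7² = 100 = 10² ⇒ 149 = 7² + 10².
  Combine using the Brahmagupta–Fibonacci identity (a² + b²)(c² + d²) = (ac − bd)² + (ad + bc)² = (ac + bd)² + (ad − bc)²:
  61 · 149 = 9089: from (5² + 6²)(7² + 10²), take (5·7 − 6·10, 5·10 + 6·7) = (35 − 60, 50 + 42) = (-25, 92); dropping signs (only squares matter) gives (25, 92); check 25² + 92² = 625 + 8464 = 9089 ✓.
  Scale by k = 2: (2·25, 2·92) = (50, 184).
Step 4: Order so x ≤ y and verify: 50² + 184² = 2500 + 33856 = 36356 = n. ✓

n = 36356 = 50² + 184² (one valid representation with x ≤ y).


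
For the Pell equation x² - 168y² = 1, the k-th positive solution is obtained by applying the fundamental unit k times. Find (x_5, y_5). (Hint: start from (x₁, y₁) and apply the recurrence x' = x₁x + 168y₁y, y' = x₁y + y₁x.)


Step 1: Find the fundamental solution (x₁, y₁) of x² - 168y² = 1.
  Expand √168 as a continued fraction. a₀ = ⌊√168⌋ = 12; iterate m_{k+1} = d_k·a_k − m_k, d_{k+1} = (168 − m_{k+1}²)/d_k, a_{k+1} = ⌊(a₀ + m_{k+1})/d_{k+1}⌋ (starting m₀ = 0, d₀ = 1), with convergents p_k = a_k·p_{k-1} + p_{k-2}, q_k = a_k·q_{k-1} + q_{k-2} (p₋₁ = 1, q₋₁ = 0):
  k = 0: a₀ = 12; p₀/q₀ = 12/1; p₀² − 168·q₀² = 144 − 168 = -24.
  k = 1: m = 12, d = 24, a = ⌊(12 + 12)/24⌋ = 1; p/q = (1·12 + 1)/(1·1 + 0) = 13/1; p² − 168·q² = 169 − 168 = 1.
  The first convergent with p² − 168·q² = 1 gives the fundamental solution (x₁, y₁) = (13, 1).
Step 2: Apply the recurrence (x_{n+1}, y_{n+1}) = (x₁x_n + 168y₁y_n, x₁y_n + y₁x_n) repeatedly.
  From (x_1, y_1) = (13, 1): x_2 = 13·13 + 168·1·1 = 337; y_2 = 13·1 + 1·13 = 26.
  From (x_2, y_2) = (337, 26): x_3 = 13·337 + 168·1·26 = 8749; y_3 = 13·26 + 1·337 = 675.
  From (x_3, y_3) = (8749, 675): x_4 = 13·8749 + 168·1·675 = 227137; y_4 = 13·675 + 1·8749 = 17524.
  From (x_4, y_4) = (227137, 17524): x_5 = 13·227137 + 168·1·17524 = 5896813; y_5 = 13·17524 + 1·227137 = 454949.
Step 3: Verify x_5² - 168·y_5² = 34772403556969 - 34772403556968 = 1 (should be 1). ✓

(x_1, y_1) = (13, 1); (x_5, y_5) = (5896813, 454949).


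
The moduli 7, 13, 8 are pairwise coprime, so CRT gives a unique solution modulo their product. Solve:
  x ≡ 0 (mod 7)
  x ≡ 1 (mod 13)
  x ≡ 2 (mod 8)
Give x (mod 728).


Moduli 7, 13, 8 are pairwise coprime; by CRT there is a unique solution modulo M = 7 · 13 · 8 = 728.
Solve pairwise, accumulating the modulus:
  Start with x ≡ 0 (mod 7).
  Combine with x ≡ 1 (mod 13): since gcd(7, 13) = 1, we get a unique residue mod 91.
    Write x = 0 + 7·t and substitute into x ≡ 1 (mod 13): 7·t ≡ 1 − 0 = 1 (mod 13).
    The inverse of 7 mod 13 is 2 (since 7·2 = 14 = 1·13 + 1), so t ≡ 2·1 = 2 ≡ 2 (mod 13).
    Then x = 0 + 7·2 = 14, valid modulo lcm(7, 13) = 91: x ≡ 14 (mod 91).
  Combine with x ≡ 2 (mod 8): since gcd(91, 8) = 1, we get a unique residue mod 728.
    Write x = 14 + 91·t and substitute into x ≡ 2 (mod 8): 91·t ≡ 2 − 14 = -12 (mod 8).
    Reduce coefficients mod 8: 3·t ≡ 4 (mod 8).
    The inverse of 3 mod 8 is 3 (since 3·3 = 9 = 1·8 + 1), so t ≡ 3·4 = 12 ≡ 4 (mod 8).
    Then x = 14 + 91·4 = 378, valid modulo lcm(91, 8) = 728: x ≡ 378 (mod 728).
Verify: 378 mod 7 = 0 ✓, 378 mod 13 = 1 ✓, 378 mod 8 = 2 ✓.

x ≡ 378 (mod 728).


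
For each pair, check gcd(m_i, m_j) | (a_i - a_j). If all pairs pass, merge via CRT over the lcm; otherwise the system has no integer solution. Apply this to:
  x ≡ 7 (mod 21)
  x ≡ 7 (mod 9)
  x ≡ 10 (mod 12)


Moduli 21, 9, 12 are not pairwise coprime, so CRT works modulo lcm(m_i) when all pairwise compatibility conditions hold.
Pairwise compatibility: gcd(m_i, m_j) must divide a_i - a_j for every pair.
Merge one congruence at a time:
  Start: x ≡ 7 (mod 21).
  Combine with x ≡ 7 (mod 9): gcd(21, 9) = 3; 7 - 7 = 0, which IS divisible by 3, so compatible.
    Write x = 7 + 21·t and substitute into x ≡ 7 (mod 9): 21·t ≡ 7 − 7 = 0 (mod 9).
    Divide the congruence (and modulus) by g = 3: 7·t ≡ 0 (mod 3).
    Reduce coefficients mod 3: 1·t ≡ 0 (mod 3).
    So t ≡ 0 (mod 3).
    Then x = 7 + 21·0 = 7, valid modulo lcm(21, 9) = 63: x ≡ 7 (mod 63).
  Combine with x ≡ 10 (mod 12): gcd(63, 12) = 3; 10 - 7 = 3, which IS divisible by 3, so compatible.
    Write x = 7 + 63·t and substitute into x ≡ 10 (mod 12): 63·t ≡ 10 − 7 = 3 (mod 12).
    Divide the congruence (and modulus) by g = 3: 21·t ≡ 1 (mod 4).
    Reduce coefficients mod 4: 1·t ≡ 1 (mod 4).
    So t ≡ 1 (mod 4).
    Then x = 7 + 63·1 = 70, valid modulo lcm(63, 12) = 252: x ≡ 70 (mod 252).
Verify: 70 mod 21 = 7, 70 mod 9 = 7, 70 mod 12 = 10.

x ≡ 70 (mod 252).


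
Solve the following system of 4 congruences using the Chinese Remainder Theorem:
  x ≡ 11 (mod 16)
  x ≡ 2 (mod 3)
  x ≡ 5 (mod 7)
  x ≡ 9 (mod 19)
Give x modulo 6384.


Product of moduli M = 16 · 3 · 7 · 19 = 6384.
Merge one congruence at a time:
  Start: x ≡ 11 (mod 16).
  Combine with x ≡ 2 (mod 3); new modulus lcm = 48.
    Write x = 11 + 16·t and substitute into x ≡ 2 (mod 3): 16·t ≡ 2 − 11 = -9 (mod 3).
    Reduce coefficients mod 3: 1·t ≡ 0 (mod 3).
    So t ≡ 0 (mod 3).
    Then x = 11 + 16·0 = 11, valid modulo lcm(16, 3) = 48: x ≡ 11 (mod 48).
  Combine with x ≡ 5 (mod 7); new modulus lcm = 336.
    Write x = 11 + 48·t and substitute into x ≡ 5 (mod 7): 48·t ≡ 5 − 11 = -6 (mod 7).
    Reduce coefficients mod 7: 6·t ≡ 1 (mod 7).
    The inverse of 6 mod 7 is 6 (since 6·6 = 36 = 5·7 + 1), so t ≡ 6·1 = 6 ≡ 6 (mod 7).
    Then x = 11 + 48·6 = 299, valid modulo lcm(48, 7) = 336: x ≡ 299 (mod 336).
  Combine with x ≡ 9 (mod 19); new modulus lcm = 6384.
    Write x = 299 + 336·t and substitute into x ≡ 9 (mod 19): 336·t ≡ 9 − 299 = -290 (mod 19).
    Reduce coefficients mod 19: 13·t ≡ 14 (mod 19).
    The inverse of 13 mod 19 is 3 (since 13·3 = 39 = 2·19 + 1), so t ≡ 3·14 = 42 ≡ 4 (mod 19).
    Then x = 299 + 336·4 = 1643, valid modulo lcm(336, 19) = 6384: x ≡ 1643 (mod 6384).
Verify against each original: 1643 mod 16 = 11, 1643 mod 3 = 2, 1643 mod 7 = 5, 1643 mod 19 = 9.

x ≡ 1643 (mod 6384).


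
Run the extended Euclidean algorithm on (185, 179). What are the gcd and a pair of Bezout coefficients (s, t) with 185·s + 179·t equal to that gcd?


Euclidean algorithm on (185, 179) — divide until remainder is 0:
  185 = 1 · 179 + 6
  179 = 29 · 6 + 5
  6 = 1 · 5 + 1
  5 = 5 · 1 + 0
gcd(185, 179) = 1.
Track Bezout coefficients alongside the remainders: start with r₀ = 185 = a·1 + b·0 (s = 1, t = 0) and r₁ = 179 = a·0 + b·1 (s = 0, t = 1); each new remainder r_{k+1} = r_{k-1} − q_k·r_k inherits s_{k+1} = s_{k-1} − q_k·s_k, t_{k+1} = t_{k-1} − q_k·t_k, so r_k = a·s_k + b·t_k at every step:
  q = 1: r = 6, s = 1 − 1·0 = 1, t = 0 − 1·1 = -1  (check: 185·1 + 179·(-1) = 6)
  q = 29: r = 5, s = 0 − 29·1 = -29, t = 1 − 29·(-1) = 30  (check: 185·(-29) + 179·30 = 5)
  q = 1: r = 1, s = 1 − 1·(-29) = 30, t = -1 − 1·30 = -31  (check: 185·30 + 179·(-31) = 1)
The row with r = 1 (the gcd) gives the Bezout coefficients s = 30, t = -31.
Result: 185 · (30) + 179 · (-31) = 1.

gcd(185, 179) = 1; s = 30, t = -31 (check: 185·30 + 179·(-31) = 1).


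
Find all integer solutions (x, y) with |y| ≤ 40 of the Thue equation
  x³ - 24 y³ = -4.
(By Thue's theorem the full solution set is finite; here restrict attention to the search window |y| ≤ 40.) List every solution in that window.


The equation is x³ - 24y³ = -4. For fixed y, x³ = 24·y³ − 4, so a solution requires the RHS to be a perfect cube.
Strategy: iterate y from -40 to 40, compute RHS = 24·y³ − 4, and check whether it is a (positive or negative) perfect cube.
Check small values of y:
  y = 0: RHS = -4 is not a perfect cube.
  y = 1: RHS = 20 is not a perfect cube.
  y = -1: RHS = -28 is not a perfect cube.
  y = 2: RHS = 188 is not a perfect cube.
  y = -2: RHS = -196 is not a perfect cube.
  y = 3: RHS = 644 is not a perfect cube.
  y = -3: RHS = -652 is not a perfect cube.
Continuing the search up to |y| = 40 finds no solutions either.
No (x, y) in the scanned range satisfies the equation.

No integer solutions with |y| ≤ 40.


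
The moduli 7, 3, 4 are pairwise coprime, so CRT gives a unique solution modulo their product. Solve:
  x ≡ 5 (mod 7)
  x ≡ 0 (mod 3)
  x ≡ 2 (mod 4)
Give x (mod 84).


Moduli 7, 3, 4 are pairwise coprime; by CRT there is a unique solution modulo M = 7 · 3 · 4 = 84.
Solve pairwise, accumulating the modulus:
  Start with x ≡ 5 (mod 7).
  Combine with x ≡ 0 (mod 3): since gcd(7, 3) = 1, we get a unique residue mod 21.
    Write x = 5 + 7·t and substitute into x ≡ 0 (mod 3): 7·t ≡ 0 − 5 = -5 (mod 3).
    Reduce coefficients mod 3: 1·t ≡ 1 (mod 3).
    So t ≡ 1 (mod 3).
    Then x = 5 + 7·1 = 12, valid modulo lcm(7, 3) = 21: x ≡ 12 (mod 21).
  Combine with x ≡ 2 (mod 4): since gcd(21, 4) = 1, we get a unique residue mod 84.
    Write x = 12 + 21·t and substitute into x ≡ 2 (mod 4): 21·t ≡ 2 − 12 = -10 (mod 4).
    Reduce coefficients mod 4: 1·t ≡ 2 (mod 4).
    So t ≡ 2 (mod 4).
    Then x = 12 + 21·2 = 54, valid modulo lcm(21, 4) = 84: x ≡ 54 (mod 84).
Verify: 54 mod 7 = 5 ✓, 54 mod 3 = 0 ✓, 54 mod 4 = 2 ✓.

x ≡ 54 (mod 84).


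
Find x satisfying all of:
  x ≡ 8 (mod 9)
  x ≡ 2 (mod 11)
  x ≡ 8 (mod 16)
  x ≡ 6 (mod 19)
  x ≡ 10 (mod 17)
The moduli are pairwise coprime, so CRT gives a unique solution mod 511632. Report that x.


Product of moduli M = 9 · 11 · 16 · 19 · 17 = 511632.
Merge one congruence at a time:
  Start: x ≡ 8 (mod 9).
  Combine with x ≡ 2 (mod 11); new modulus lcm = 99.
    Write x = 8 + 9·t and substitute into x ≡ 2 (mod 11): 9·t ≡ 2 − 8 = -6 (mod 11).
    Reduce coefficients mod 11: 9·t ≡ 5 (mod 11).
    The inverse of 9 mod 11 is 5 (since 9·5 = 45 = 4·11 + 1), so t ≡ 5·5 = 25 ≡ 3 (mod 11).
    Then x = 8 + 9·3 = 35, valid modulo lcm(9, 11) = 99: x ≡ 35 (mod 99).
  Combine with x ≡ 8 (mod 16); new modulus lcm = 1584.
    Write x = 35 + 99·t and substitute into x ≡ 8 (mod 16): 99·t ≡ 8 − 35 = -27 (mod 16).
    Reduce coefficients mod 16: 3·t ≡ 5 (mod 16).
    The inverse of 3 mod 16 is 11 (since 3·11 = 33 = 2·16 + 1), so t ≡ 11·5 = 55 ≡ 7 (mod 16).
    Then x = 35 + 99·7 = 728, valid modulo lcm(99, 16) = 1584: x ≡ 728 (mod 1584).
  Combine with x ≡ 6 (mod 19); new modulus lcm = 30096.
    Write x = 728 + 1584·t and substitute into x ≡ 6 (mod 19): 1584·t ≡ 6 − 728 = -722 (mod 19).
    Reduce coefficients mod 19: 7·t ≡ 0 (mod 19).
    The inverse of 7 mod 19 is 11 (since 7·11 = 77 = 4·19 + 1), so t ≡ 11·0 = 0 ≡ 0 (mod 19).
    Then x = 728 + 1584·0 = 728, valid modulo lcm(1584, 19) = 30096: x ≡ 728 (mod 30096).
  Combine with x ≡ 10 (mod 17); new modulus lcm = 511632.
    Write x = 728 + 30096·t and substitute into x ≡ 10 (mod 17): 30096·t ≡ 10 − 728 = -718 (mod 17).
    Reduce coefficients mod 17: 6·t ≡ 13 (mod 17).
    The inverse of 6 mod 17 is 3 (since 6·3 = 18 = 1·17 + 1), so t ≡ 3·13 = 39 ≡ 5 (mod 17).
    Then x = 728 + 30096·5 = 151208, valid modulo lcm(30096, 17) = 511632: x ≡ 151208 (mod 511632).
Verify against each original: 151208 mod 9 = 8, 151208 mod 11 = 2, 151208 mod 16 = 8, 151208 mod 19 = 6, 151208 mod 17 = 10.

x ≡ 151208 (mod 511632).


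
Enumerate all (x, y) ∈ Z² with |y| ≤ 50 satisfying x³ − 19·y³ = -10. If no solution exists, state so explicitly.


The equation is x³ - 19y³ = -10. For fixed y, x³ = 19·y³ − 10, so a solution requires the RHS to be a perfect cube.
Strategy: iterate y from -50 to 50, compute RHS = 19·y³ − 10, and check whether it is a (positive or negative) perfect cube.
Check small values of y:
  y = 0: RHS = -10 is not a perfect cube.
  y = 1: RHS = 9 is not a perfect cube.
  y = -1: RHS = -29 is not a perfect cube.
  y = 2: RHS = 142 is not a perfect cube.
  y = -2: RHS = -162 is not a perfect cube.
  y = 3: RHS = 503 is not a perfect cube.
  y = -3: RHS = -523 is not a perfect cube.
Continuing the search up to |y| = 50 finds no solutions either.
No (x, y) in the scanned range satisfies the equation.

No integer solutions with |y| ≤ 50.
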